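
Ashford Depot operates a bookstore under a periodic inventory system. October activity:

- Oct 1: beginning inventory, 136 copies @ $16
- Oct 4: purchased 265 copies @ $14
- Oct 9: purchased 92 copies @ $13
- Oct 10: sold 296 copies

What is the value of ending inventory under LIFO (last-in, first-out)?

Ending inventory = $3,030

Oct 10, 296 sold [LIFO — newest first]: 92 @ $13 + 204 @ $14 = $4,052
Ending inventory: 136 @ $16 + 61 @ $14 = $3,030
Check: goods available $7,082 = COGS $4,052 + ending $3,030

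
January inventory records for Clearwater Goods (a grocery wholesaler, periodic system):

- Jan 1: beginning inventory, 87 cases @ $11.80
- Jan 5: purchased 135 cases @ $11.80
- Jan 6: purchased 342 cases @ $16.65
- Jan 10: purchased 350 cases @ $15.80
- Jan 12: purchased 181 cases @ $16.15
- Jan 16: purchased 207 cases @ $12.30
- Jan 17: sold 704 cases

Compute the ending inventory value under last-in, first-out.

Ending inventory = $8,851.10

Jan 17, 704 sold [LIFO — newest first]: 207 @ $12.30 + 181 @ $16.15 + 316 @ $15.80 = $10,462.05
Ending inventory: 87 @ $11.80 + 135 @ $11.80 + 342 @ $16.65 + 34 @ $15.80 = $8,851.10
Check: goods available $19,313.15 = COGS $10,462.05 + ending $8,851.10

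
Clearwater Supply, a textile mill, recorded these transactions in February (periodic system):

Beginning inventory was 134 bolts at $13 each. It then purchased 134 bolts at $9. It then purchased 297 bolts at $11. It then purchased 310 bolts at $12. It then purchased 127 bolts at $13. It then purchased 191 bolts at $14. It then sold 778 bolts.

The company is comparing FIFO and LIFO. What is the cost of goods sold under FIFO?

COGS = $8,771

FIFO COGS: 134 @ $13 + 134 @ $9 + 297 @ $11 + 213 @ $12 = $8,771
LIFO COGS: 191 @ $14 + 127 @ $13 + 310 @ $12 + 150 @ $11 = $9,695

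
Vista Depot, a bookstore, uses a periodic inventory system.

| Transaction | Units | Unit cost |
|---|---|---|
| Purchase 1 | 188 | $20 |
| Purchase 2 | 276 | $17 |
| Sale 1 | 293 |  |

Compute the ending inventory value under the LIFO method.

Sale 1 (293) [LIFO — newest first]: 276 @ $17 + 17 @ $20 = $5,032
Ending inventory: 171 @ $20 = $3,420
Check: goods available $8,452 = COGS $5,032 + ending $3,420

Ending inventory = $3,420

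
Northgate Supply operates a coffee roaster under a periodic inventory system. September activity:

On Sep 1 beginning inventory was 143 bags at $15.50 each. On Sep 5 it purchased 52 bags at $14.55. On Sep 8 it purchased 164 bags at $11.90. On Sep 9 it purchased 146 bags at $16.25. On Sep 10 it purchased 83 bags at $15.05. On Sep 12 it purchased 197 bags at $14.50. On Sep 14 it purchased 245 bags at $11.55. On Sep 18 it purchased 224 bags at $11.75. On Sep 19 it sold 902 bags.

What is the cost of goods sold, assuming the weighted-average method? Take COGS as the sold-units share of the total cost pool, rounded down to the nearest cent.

Sep 19, sell 902: 902/1254 × $16,864.60 → $12,130.67
Ending inventory (cost pool remaining) = $4,733.93

COGS = $12,130.67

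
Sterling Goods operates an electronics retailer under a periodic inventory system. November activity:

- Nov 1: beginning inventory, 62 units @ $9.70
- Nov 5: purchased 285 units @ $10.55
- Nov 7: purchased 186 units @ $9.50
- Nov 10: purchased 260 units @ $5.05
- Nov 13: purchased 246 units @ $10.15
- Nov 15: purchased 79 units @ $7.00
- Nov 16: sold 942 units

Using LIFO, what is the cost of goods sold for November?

COGS = $7,933.95

Nov 16, 942 sold [LIFO — newest first]: 79 @ $7.00 + 246 @ $10.15 + 260 @ $5.05 + 186 @ $9.50 + 171 @ $10.55 = $7,933.95
Ending inventory: 62 @ $9.70 + 114 @ $10.55 = $1,804.10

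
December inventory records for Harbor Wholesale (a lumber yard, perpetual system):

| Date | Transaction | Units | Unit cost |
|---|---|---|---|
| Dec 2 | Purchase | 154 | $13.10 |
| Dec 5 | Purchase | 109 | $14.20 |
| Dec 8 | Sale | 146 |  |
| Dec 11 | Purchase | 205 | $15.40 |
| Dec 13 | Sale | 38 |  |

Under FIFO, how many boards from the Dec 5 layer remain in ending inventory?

79

Dec 8, 146 sold [FIFO — oldest first]: 146 @ $13.10 = $1,912.60
Dec 13, 38 sold [FIFO — oldest first]: 8 @ $13.10 + 30 @ $14.20 = $530.80
Total COGS = $1,912.60 + $530.80 = $2,443.40
Ending inventory: 79 @ $14.20 + 205 @ $15.40 = $4,278.80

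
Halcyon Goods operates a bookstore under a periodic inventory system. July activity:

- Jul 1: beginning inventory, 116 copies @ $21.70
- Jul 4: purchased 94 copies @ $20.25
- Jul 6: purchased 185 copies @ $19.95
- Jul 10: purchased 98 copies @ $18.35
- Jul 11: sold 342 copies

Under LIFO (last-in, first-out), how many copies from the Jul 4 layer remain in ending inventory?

Jul 11, 342 sold [LIFO — newest first]: 98 @ $18.35 + 185 @ $19.95 + 59 @ $20.25 = $6,683.80
Ending inventory: 116 @ $21.70 + 35 @ $20.25 = $3,225.95

35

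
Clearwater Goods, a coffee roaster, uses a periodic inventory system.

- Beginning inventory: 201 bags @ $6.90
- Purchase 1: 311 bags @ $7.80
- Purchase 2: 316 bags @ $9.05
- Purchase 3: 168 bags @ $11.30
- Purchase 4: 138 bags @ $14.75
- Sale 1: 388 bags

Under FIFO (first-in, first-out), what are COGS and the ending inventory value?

Sale 1 (388) [FIFO — oldest first]: 201 @ $6.90 + 187 @ $7.80 = $2,845.50
Ending inventory: 124 @ $7.80 + 316 @ $9.05 + 168 @ $11.30 + 138 @ $14.75 = $7,760.90

COGS = $2,845.50; ending inventory = $7,760.90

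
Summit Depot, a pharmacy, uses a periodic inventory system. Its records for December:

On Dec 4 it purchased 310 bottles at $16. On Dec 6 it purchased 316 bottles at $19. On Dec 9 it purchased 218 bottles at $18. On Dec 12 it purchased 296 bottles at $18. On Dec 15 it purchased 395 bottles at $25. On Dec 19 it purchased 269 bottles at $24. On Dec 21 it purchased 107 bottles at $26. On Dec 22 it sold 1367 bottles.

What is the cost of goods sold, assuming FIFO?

Dec 22, 1367 sold [FIFO — oldest first]: 310 @ $16 + 316 @ $19 + 218 @ $18 + 296 @ $18 + 227 @ $25 = $25,891
Ending inventory: 168 @ $25 + 269 @ $24 + 107 @ $26 = $13,438

COGS = $25,891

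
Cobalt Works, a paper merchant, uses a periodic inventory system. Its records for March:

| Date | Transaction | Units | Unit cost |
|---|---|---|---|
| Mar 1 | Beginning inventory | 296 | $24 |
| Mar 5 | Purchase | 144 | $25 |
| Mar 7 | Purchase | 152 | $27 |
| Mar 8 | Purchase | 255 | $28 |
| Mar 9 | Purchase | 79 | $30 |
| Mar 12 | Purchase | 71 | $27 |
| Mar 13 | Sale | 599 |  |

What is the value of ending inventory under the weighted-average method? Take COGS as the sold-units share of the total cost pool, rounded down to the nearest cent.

Mar 13, sell 599: 599/997 × $26,235.00 → $15,762.05
Ending inventory (cost pool remaining) = $10,472.95
Check: goods available $26,235.00 = COGS $15,762.05 + ending $10,472.95

Ending inventory = $10,472.95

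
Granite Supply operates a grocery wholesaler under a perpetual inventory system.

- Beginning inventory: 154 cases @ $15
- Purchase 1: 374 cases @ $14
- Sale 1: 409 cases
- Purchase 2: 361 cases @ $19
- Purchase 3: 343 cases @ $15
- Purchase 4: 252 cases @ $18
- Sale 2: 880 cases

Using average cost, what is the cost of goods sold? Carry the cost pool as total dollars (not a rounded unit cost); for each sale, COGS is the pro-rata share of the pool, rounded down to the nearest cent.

COGS = $20,777.22

After Beginning: 154 on hand, pool $2,310.00 (≈ $15.0000 each)
After Purchase 1: 528 on hand, pool $7,546.00 (≈ $14.2917 each)
Sale 1, sell 409: 409/528 × $7,546.00 → $5,845.29
After Purchase 2: 480 on hand, pool $8,559.71 (≈ $17.8327 each)
After Purchase 3: 823 on hand, pool $13,704.71 (≈ $16.6521 each)
After Purchase 4: 1075 on hand, pool $18,240.71 (≈ $16.9681 each)
Sale 2, sell 880: 880/1075 × $18,240.71 → $14,931.93
Total COGS = $5,845.29 + $14,931.93 = $20,777.22
Ending inventory (cost pool remaining) = $3,308.78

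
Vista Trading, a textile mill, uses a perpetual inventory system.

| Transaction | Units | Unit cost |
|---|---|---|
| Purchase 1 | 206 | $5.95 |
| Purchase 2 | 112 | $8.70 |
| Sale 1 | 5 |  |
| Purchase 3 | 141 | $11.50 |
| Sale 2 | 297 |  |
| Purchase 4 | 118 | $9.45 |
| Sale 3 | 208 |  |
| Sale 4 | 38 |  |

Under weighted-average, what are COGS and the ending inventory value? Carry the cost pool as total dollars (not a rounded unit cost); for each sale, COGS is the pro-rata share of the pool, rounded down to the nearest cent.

COGS = $4,681.00; ending inventory = $255.70

After Purchase 1: 206 on hand, pool $1,225.70 (≈ $5.9500 each)
After Purchase 2: 318 on hand, pool $2,200.10 (≈ $6.9186 each)
Sale 1, sell 5: 5/318 × $2,200.10 → $34.59
After Purchase 3: 454 on hand, pool $3,787.01 (≈ $8.3414 each)
Sale 2, sell 297: 297/454 × $3,787.01 → $2,477.40
After Purchase 4: 275 on hand, pool $2,424.71 (≈ $8.8171 each)
Sale 3, sell 208: 208/275 × $2,424.71 → $1,833.96
Sale 4, sell 38: 38/67 × $590.75 → $335.05
Total COGS = $34.59 + $2,477.40 + $1,833.96 + $335.05 = $4,681.00
Ending inventory (cost pool remaining) = $255.70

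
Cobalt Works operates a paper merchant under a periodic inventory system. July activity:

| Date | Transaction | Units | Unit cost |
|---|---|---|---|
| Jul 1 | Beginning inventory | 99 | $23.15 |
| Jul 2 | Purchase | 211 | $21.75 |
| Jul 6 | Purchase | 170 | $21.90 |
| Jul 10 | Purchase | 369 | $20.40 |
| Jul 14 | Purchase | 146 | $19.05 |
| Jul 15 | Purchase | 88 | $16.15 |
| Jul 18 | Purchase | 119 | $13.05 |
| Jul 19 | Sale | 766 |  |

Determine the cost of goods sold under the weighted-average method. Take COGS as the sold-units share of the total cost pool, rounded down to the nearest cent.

Jul 19, sell 766: 766/1202 × $23,887.15 → $15,222.59
Ending inventory (cost pool remaining) = $8,664.56

COGS = $15,222.59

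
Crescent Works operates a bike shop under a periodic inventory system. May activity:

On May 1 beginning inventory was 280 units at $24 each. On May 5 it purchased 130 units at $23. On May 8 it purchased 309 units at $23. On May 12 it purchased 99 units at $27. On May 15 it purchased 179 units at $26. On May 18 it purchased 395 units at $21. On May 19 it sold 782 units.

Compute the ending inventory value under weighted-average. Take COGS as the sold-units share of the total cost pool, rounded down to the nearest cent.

Ending inventory = $14,215.37

May 19, sell 782: 782/1392 × $32,439.00 → $18,223.63
Ending inventory (cost pool remaining) = $14,215.37
Check: goods available $32,439.00 = COGS $18,223.63 + ending $14,215.37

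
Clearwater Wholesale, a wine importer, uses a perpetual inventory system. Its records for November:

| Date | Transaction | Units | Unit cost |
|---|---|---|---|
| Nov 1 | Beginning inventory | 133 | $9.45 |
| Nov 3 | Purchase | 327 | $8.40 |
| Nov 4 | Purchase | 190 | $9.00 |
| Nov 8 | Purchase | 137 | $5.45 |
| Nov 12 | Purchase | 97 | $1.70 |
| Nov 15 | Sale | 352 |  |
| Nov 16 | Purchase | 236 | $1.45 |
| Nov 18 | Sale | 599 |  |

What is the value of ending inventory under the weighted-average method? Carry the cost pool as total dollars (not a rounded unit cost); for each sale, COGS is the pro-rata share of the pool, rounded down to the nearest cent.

Ending inventory = $952.68

After Nov 1: 133 on hand, pool $1,256.85 (≈ $9.4500 each)
After Nov 3: 460 on hand, pool $4,003.65 (≈ $8.7036 each)
After Nov 4: 650 on hand, pool $5,713.65 (≈ $8.7902 each)
After Nov 8: 787 on hand, pool $6,460.30 (≈ $8.2088 each)
After Nov 12: 884 on hand, pool $6,625.20 (≈ $7.4946 each)
Nov 15, sell 352: 352/884 × $6,625.20 → $2,638.08
After Nov 16: 768 on hand, pool $4,329.32 (≈ $5.6371 each)
Nov 18, sell 599: 599/768 × $4,329.32 → $3,376.64
Total COGS = $2,638.08 + $3,376.64 = $6,014.72
Ending inventory (cost pool remaining) = $952.68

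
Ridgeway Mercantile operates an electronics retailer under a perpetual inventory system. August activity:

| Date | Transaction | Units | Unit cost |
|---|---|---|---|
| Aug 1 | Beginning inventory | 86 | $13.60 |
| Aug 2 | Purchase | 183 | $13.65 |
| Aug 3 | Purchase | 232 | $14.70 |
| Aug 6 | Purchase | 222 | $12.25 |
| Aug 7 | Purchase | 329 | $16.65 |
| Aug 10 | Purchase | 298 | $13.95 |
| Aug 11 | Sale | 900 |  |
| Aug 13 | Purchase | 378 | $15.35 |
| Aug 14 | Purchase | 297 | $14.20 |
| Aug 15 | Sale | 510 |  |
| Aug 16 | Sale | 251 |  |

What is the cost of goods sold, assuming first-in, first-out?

COGS = $24,206.25

Aug 11, 900 sold [FIFO — oldest first]: 86 @ $13.60 + 183 @ $13.65 + 232 @ $14.70 + 222 @ $12.25 + 177 @ $16.65 = $12,744.50
Aug 15, 510 sold [FIFO — oldest first]: 152 @ $16.65 + 298 @ $13.95 + 60 @ $15.35 = $7,608.90
Aug 16, 251 sold [FIFO — oldest first]: 251 @ $15.35 = $3,852.85
Total COGS = $12,744.50 + $7,608.90 + $3,852.85 = $24,206.25
Ending inventory: 67 @ $15.35 + 297 @ $14.20 = $5,245.85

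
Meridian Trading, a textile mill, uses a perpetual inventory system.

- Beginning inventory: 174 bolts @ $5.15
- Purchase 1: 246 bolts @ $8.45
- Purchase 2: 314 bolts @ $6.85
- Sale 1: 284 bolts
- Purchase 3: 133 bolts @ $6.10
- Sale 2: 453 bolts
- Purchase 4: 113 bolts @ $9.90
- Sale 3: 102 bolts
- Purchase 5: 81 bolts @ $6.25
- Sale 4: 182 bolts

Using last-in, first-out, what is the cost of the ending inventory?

Sale 1 (284) [LIFO — newest first]: 284 @ $6.85 = $1,945.40
Sale 2 (453) [LIFO — newest first]: 133 @ $6.10 + 30 @ $6.85 + 246 @ $8.45 + 44 @ $5.15 = $3,322.10
Sale 3 (102) [LIFO — newest first]: 102 @ $9.90 = $1,009.80
Sale 4 (182) [LIFO — newest first]: 81 @ $6.25 + 11 @ $9.90 + 90 @ $5.15 = $1,078.65
Total COGS = $1,945.40 + $3,322.10 + $1,009.80 + $1,078.65 = $7,355.95
Ending inventory: 40 @ $5.15 = $206.00

Ending inventory = $206.00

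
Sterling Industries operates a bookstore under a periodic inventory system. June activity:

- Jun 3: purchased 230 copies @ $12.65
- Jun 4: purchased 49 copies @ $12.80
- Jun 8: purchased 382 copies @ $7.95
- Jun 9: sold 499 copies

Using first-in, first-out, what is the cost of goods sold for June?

COGS = $5,285.70

Jun 9, 499 sold [FIFO — oldest first]: 230 @ $12.65 + 49 @ $12.80 + 220 @ $7.95 = $5,285.70
Ending inventory: 162 @ $7.95 = $1,287.90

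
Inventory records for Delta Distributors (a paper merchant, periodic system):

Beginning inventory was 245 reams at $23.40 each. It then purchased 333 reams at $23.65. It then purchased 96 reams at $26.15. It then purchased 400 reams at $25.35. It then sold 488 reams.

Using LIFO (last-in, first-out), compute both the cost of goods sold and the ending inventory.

Sale 1 (488) [LIFO — newest first]: 400 @ $25.35 + 88 @ $26.15 = $12,441.20
Ending inventory: 245 @ $23.40 + 333 @ $23.65 + 8 @ $26.15 = $13,817.65

COGS = $12,441.20; ending inventory = $13,817.65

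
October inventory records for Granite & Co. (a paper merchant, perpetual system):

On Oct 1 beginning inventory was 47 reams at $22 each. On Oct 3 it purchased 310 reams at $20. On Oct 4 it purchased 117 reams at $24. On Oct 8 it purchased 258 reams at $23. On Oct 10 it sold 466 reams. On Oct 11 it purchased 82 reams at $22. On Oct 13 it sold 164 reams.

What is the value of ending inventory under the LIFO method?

Ending inventory = $3,774

Oct 10, 466 sold [LIFO — newest first]: 258 @ $23 + 117 @ $24 + 91 @ $20 = $10,562
Oct 13, 164 sold [LIFO — newest first]: 82 @ $22 + 82 @ $20 = $3,444
Total COGS = $10,562 + $3,444 = $14,006
Ending inventory: 47 @ $22 + 137 @ $20 = $3,774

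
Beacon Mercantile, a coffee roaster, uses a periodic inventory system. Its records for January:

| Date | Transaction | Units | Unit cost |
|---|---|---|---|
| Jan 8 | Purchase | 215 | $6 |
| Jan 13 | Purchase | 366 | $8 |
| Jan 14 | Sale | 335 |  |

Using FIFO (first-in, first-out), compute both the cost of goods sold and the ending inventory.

COGS = $2,250; ending inventory = $1,968

Jan 14, 335 sold [FIFO — oldest first]: 215 @ $6 + 120 @ $8 = $2,250
Ending inventory: 246 @ $8 = $1,968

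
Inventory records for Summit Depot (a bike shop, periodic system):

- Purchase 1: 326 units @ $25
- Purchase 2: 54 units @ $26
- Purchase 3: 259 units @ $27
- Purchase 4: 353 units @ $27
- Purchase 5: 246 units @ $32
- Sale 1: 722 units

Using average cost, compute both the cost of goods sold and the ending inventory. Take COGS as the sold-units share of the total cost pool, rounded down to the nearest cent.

Sale 1, sell 722: 722/1238 × $33,950.00 → $19,799.59
Ending inventory (cost pool remaining) = $14,150.41

COGS = $19,799.59; ending inventory = $14,150.41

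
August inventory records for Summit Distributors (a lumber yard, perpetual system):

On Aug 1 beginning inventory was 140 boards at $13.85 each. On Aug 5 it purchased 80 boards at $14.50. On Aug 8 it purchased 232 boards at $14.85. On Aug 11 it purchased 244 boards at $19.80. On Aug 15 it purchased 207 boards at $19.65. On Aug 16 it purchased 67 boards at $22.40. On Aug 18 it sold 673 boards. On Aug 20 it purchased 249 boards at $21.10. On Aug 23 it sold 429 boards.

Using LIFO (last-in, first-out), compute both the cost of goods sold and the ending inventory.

Aug 18, 673 sold [LIFO — newest first]: 67 @ $22.40 + 207 @ $19.65 + 244 @ $19.80 + 155 @ $14.85 = $12,701.30
Aug 23, 429 sold [LIFO — newest first]: 249 @ $21.10 + 77 @ $14.85 + 80 @ $14.50 + 23 @ $13.85 = $7,875.90
Total COGS = $12,701.30 + $7,875.90 = $20,577.20
Ending inventory: 117 @ $13.85 = $1,620.45
Check: goods available $22,197.65 = COGS $20,577.20 + ending $1,620.45

COGS = $20,577.20; ending inventory = $1,620.45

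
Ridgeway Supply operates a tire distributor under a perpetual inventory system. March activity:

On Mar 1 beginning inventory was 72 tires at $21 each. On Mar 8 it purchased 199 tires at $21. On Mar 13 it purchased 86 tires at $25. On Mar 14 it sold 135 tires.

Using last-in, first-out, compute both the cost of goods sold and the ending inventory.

COGS = $3,179; ending inventory = $4,662

Mar 14, 135 sold [LIFO — newest first]: 86 @ $25 + 49 @ $21 = $3,179
Ending inventory: 72 @ $21 + 150 @ $21 = $4,662
Check: goods available $7,841 = COGS $3,179 + ending $4,662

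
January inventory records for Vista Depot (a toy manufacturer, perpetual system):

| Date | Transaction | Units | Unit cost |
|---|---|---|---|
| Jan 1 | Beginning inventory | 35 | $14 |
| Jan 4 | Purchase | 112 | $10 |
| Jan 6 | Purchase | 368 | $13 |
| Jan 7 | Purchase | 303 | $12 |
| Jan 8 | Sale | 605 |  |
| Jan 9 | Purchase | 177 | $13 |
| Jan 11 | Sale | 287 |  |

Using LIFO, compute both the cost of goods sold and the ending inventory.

Jan 8, 605 sold [LIFO — newest first]: 303 @ $12 + 302 @ $13 = $7,562
Jan 11, 287 sold [LIFO — newest first]: 177 @ $13 + 66 @ $13 + 44 @ $10 = $3,599
Total COGS = $7,562 + $3,599 = $11,161
Ending inventory: 35 @ $14 + 68 @ $10 = $1,170
Check: goods available $12,331 = COGS $11,161 + ending $1,170

COGS = $11,161; ending inventory = $1,170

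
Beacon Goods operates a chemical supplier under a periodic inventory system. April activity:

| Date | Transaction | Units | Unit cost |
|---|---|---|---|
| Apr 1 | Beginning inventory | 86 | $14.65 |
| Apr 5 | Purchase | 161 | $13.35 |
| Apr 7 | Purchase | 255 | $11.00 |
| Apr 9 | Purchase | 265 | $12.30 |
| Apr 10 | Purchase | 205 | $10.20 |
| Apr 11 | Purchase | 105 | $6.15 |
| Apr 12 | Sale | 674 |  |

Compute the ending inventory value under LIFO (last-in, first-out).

Apr 12, 674 sold [LIFO — newest first]: 105 @ $6.15 + 205 @ $10.20 + 265 @ $12.30 + 99 @ $11.00 = $7,085.25
Ending inventory: 86 @ $14.65 + 161 @ $13.35 + 156 @ $11.00 = $5,125.25
Check: goods available $12,210.50 = COGS $7,085.25 + ending $5,125.25

Ending inventory = $5,125.25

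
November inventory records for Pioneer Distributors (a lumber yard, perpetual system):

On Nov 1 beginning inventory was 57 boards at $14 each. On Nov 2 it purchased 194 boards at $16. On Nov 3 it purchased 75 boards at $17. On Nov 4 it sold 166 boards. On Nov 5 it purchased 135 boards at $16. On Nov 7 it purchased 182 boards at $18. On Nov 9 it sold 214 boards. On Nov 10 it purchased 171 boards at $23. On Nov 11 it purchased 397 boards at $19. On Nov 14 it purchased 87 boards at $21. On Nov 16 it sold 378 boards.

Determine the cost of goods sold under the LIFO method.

COGS = $13,875

Nov 4, 166 sold [LIFO — newest first]: 75 @ $17 + 91 @ $16 = $2,731
Nov 9, 214 sold [LIFO — newest first]: 182 @ $18 + 32 @ $16 = $3,788
Nov 16, 378 sold [LIFO — newest first]: 87 @ $21 + 291 @ $19 = $7,356
Total COGS = $2,731 + $3,788 + $7,356 = $13,875
Ending inventory: 57 @ $14 + 103 @ $16 + 103 @ $16 + 171 @ $23 + 106 @ $19 = $10,041
Check: goods available $23,916 = COGS $13,875 + ending $10,041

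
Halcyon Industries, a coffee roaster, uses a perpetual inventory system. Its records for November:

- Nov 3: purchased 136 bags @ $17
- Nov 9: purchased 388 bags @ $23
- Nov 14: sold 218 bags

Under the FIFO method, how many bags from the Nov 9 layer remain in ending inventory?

Nov 14, 218 sold [FIFO — oldest first]: 136 @ $17 + 82 @ $23 = $4,198
Ending inventory: 306 @ $23 = $7,038

306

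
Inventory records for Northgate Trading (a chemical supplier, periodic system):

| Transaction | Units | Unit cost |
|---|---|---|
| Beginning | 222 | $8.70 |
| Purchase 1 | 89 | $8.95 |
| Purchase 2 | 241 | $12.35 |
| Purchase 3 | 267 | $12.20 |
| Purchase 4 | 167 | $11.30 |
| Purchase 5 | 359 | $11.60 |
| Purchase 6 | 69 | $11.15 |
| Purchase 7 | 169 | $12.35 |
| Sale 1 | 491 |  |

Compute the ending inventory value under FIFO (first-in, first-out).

Ending inventory = $12,918.75

Sale 1 (491) [FIFO — oldest first]: 222 @ $8.70 + 89 @ $8.95 + 180 @ $12.35 = $4,950.95
Ending inventory: 61 @ $12.35 + 267 @ $12.20 + 167 @ $11.30 + 359 @ $11.60 + 69 @ $11.15 + 169 @ $12.35 = $12,918.75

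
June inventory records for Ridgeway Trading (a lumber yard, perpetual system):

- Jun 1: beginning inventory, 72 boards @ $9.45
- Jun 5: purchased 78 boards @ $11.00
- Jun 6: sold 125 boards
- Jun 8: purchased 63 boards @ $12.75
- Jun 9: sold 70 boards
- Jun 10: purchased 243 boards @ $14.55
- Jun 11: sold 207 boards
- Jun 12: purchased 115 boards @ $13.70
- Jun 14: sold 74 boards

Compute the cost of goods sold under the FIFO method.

COGS = $6,151.30

Jun 6, 125 sold [FIFO — oldest first]: 72 @ $9.45 + 53 @ $11.00 = $1,263.40
Jun 9, 70 sold [FIFO — oldest first]: 25 @ $11.00 + 45 @ $12.75 = $848.75
Jun 11, 207 sold [FIFO — oldest first]: 18 @ $12.75 + 189 @ $14.55 = $2,979.45
Jun 14, 74 sold [FIFO — oldest first]: 54 @ $14.55 + 20 @ $13.70 = $1,059.70
Total COGS = $1,263.40 + $848.75 + $2,979.45 + $1,059.70 = $6,151.30
Ending inventory: 95 @ $13.70 = $1,301.50
Check: goods available $7,452.80 = COGS $6,151.30 + ending $1,301.50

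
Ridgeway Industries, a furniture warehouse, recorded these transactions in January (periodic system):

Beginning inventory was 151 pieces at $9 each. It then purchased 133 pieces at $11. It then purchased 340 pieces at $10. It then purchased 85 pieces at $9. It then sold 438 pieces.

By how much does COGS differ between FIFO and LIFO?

FIFO COGS: 151 @ $9 + 133 @ $11 + 154 @ $10 = $4,362
LIFO COGS: 85 @ $9 + 340 @ $10 + 13 @ $11 = $4,308
Difference = |$4,362 − $4,308| = $54

$54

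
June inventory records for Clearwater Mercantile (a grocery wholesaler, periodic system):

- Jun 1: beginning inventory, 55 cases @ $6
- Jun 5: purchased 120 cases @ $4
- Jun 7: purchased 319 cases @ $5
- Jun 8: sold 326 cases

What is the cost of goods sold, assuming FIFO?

Jun 8, 326 sold [FIFO — oldest first]: 55 @ $6 + 120 @ $4 + 151 @ $5 = $1,565
Ending inventory: 168 @ $5 = $840

COGS = $1,565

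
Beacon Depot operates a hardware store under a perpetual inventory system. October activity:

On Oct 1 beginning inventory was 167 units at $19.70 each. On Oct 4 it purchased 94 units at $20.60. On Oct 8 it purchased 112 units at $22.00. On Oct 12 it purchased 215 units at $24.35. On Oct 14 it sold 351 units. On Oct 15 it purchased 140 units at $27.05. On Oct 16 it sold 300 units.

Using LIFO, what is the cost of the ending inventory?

Ending inventory = $1,516.90

Oct 14, 351 sold [LIFO — newest first]: 215 @ $24.35 + 112 @ $22.00 + 24 @ $20.60 = $8,193.65
Oct 16, 300 sold [LIFO — newest first]: 140 @ $27.05 + 70 @ $20.60 + 90 @ $19.70 = $7,002.00
Total COGS = $8,193.65 + $7,002.00 = $15,195.65
Ending inventory: 77 @ $19.70 = $1,516.90
Check: goods available $16,712.55 = COGS $15,195.65 + ending $1,516.90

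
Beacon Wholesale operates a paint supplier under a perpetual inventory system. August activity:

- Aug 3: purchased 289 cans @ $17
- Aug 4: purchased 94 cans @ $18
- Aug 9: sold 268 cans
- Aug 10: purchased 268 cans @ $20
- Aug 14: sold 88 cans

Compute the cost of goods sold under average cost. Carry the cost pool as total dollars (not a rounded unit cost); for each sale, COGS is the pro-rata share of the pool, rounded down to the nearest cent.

COGS = $6,308.98

After Aug 3: 289 on hand, pool $4,913.00 (≈ $17.0000 each)
After Aug 4: 383 on hand, pool $6,605.00 (≈ $17.2454 each)
Aug 9, sell 268: 268/383 × $6,605.00 → $4,621.77
After Aug 10: 383 on hand, pool $7,343.23 (≈ $19.1729 each)
Aug 14, sell 88: 88/383 × $7,343.23 → $1,687.21
Total COGS = $4,621.77 + $1,687.21 = $6,308.98
Ending inventory (cost pool remaining) = $5,656.02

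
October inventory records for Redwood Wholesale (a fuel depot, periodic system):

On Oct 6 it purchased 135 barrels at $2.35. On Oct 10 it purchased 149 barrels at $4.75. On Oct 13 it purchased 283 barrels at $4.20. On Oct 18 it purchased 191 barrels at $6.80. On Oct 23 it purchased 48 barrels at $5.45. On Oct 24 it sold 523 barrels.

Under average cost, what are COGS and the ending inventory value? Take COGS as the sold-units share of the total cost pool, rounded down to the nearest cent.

Oct 24, sell 523: 523/806 × $3,774.00 → $2,448.88
Ending inventory (cost pool remaining) = $1,325.12
Check: goods available $3,774.00 = COGS $2,448.88 + ending $1,325.12

COGS = $2,448.88; ending inventory = $1,325.12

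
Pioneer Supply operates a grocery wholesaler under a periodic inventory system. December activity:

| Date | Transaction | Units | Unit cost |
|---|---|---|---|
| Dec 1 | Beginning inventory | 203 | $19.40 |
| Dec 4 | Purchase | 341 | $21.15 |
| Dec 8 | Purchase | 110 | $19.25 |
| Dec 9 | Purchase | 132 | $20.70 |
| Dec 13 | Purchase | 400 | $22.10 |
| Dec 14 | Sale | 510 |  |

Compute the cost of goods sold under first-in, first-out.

Dec 14, 510 sold [FIFO — oldest first]: 203 @ $19.40 + 307 @ $21.15 = $10,431.25
Ending inventory: 34 @ $21.15 + 110 @ $19.25 + 132 @ $20.70 + 400 @ $22.10 = $14,409.00

COGS = $10,431.25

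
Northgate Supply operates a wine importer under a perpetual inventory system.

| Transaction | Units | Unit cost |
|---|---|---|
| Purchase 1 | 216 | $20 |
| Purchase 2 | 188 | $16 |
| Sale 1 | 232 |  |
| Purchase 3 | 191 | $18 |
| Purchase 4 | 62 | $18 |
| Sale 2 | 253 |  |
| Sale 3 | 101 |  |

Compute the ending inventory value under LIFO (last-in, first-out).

Sale 1 (232) [LIFO — newest first]: 188 @ $16 + 44 @ $20 = $3,888
Sale 2 (253) [LIFO — newest first]: 62 @ $18 + 191 @ $18 = $4,554
Sale 3 (101) [LIFO — newest first]: 101 @ $20 = $2,020
Total COGS = $3,888 + $4,554 + $2,020 = $10,462
Ending inventory: 71 @ $20 = $1,420

Ending inventory = $1,420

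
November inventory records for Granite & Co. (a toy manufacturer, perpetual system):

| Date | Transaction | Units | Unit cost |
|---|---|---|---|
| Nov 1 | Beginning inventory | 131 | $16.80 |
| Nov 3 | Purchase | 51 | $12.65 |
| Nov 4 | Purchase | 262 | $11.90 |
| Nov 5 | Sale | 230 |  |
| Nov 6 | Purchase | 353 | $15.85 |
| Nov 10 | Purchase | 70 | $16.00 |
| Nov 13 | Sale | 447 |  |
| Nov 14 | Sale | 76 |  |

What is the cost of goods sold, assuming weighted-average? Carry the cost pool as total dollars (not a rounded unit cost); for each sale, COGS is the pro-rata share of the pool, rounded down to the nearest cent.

After Nov 1: 131 on hand, pool $2,200.80 (≈ $16.8000 each)
After Nov 3: 182 on hand, pool $2,845.95 (≈ $15.6371 each)
After Nov 4: 444 on hand, pool $5,963.75 (≈ $13.4319 each)
Nov 5, sell 230: 230/444 × $5,963.75 → $3,089.32
After Nov 6: 567 on hand, pool $8,469.48 (≈ $14.9374 each)
After Nov 10: 637 on hand, pool $9,589.48 (≈ $15.0541 each)
Nov 13, sell 447: 447/637 × $9,589.48 → $6,729.19
Nov 14, sell 76: 76/190 × $2,860.29 → $1,144.11
Total COGS = $3,089.32 + $6,729.19 + $1,144.11 = $10,962.62
Ending inventory (cost pool remaining) = $1,716.18
Check: goods available $12,678.80 = COGS $10,962.62 + ending $1,716.18

COGS = $10,962.62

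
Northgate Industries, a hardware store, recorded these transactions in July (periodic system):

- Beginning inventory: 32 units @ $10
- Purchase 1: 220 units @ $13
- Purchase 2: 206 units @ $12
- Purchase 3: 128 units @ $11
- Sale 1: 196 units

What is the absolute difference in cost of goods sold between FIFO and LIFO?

$228

FIFO COGS: 32 @ $10 + 164 @ $13 = $2,452
LIFO COGS: 128 @ $11 + 68 @ $12 = $2,224
Difference = |$2,452 − $2,224| = $228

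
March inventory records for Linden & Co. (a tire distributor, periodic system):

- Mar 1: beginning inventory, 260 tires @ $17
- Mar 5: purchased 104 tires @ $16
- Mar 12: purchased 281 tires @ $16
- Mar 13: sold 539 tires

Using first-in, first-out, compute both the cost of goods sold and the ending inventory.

Mar 13, 539 sold [FIFO — oldest first]: 260 @ $17 + 104 @ $16 + 175 @ $16 = $8,884
Ending inventory: 106 @ $16 = $1,696
Check: goods available $10,580 = COGS $8,884 + ending $1,696

COGS = $8,884; ending inventory = $1,696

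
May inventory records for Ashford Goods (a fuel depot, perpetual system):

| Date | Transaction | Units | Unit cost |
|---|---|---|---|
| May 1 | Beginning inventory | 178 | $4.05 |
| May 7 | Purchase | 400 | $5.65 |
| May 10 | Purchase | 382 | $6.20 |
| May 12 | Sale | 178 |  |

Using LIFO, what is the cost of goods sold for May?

May 12, 178 sold [LIFO — newest first]: 178 @ $6.20 = $1,103.60
Ending inventory: 178 @ $4.05 + 400 @ $5.65 + 204 @ $6.20 = $4,245.70

COGS = $1,103.60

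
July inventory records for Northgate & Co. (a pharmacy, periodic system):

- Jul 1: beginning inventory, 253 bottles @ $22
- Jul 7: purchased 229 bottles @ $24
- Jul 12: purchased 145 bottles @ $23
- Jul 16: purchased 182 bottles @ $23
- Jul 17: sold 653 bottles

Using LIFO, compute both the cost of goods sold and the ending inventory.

Jul 17, 653 sold [LIFO — newest first]: 182 @ $23 + 145 @ $23 + 229 @ $24 + 97 @ $22 = $15,151
Ending inventory: 156 @ $22 = $3,432
Check: goods available $18,583 = COGS $15,151 + ending $3,432

COGS = $15,151; ending inventory = $3,432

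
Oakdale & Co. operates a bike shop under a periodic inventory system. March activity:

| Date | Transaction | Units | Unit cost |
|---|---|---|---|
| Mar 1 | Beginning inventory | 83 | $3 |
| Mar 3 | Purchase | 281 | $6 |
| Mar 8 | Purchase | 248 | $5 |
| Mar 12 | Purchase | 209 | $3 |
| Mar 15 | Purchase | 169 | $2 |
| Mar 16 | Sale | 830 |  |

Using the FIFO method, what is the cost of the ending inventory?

Ending inventory = $320

Mar 16, 830 sold [FIFO — oldest first]: 83 @ $3 + 281 @ $6 + 248 @ $5 + 209 @ $3 + 9 @ $2 = $3,820
Ending inventory: 160 @ $2 = $320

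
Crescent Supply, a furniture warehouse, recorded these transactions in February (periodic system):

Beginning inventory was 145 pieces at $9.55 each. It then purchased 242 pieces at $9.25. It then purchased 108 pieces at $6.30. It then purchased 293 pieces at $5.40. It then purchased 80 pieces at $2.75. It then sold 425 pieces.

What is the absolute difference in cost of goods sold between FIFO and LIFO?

FIFO COGS: 145 @ $9.55 + 242 @ $9.25 + 38 @ $6.30 = $3,862.65
LIFO COGS: 80 @ $2.75 + 293 @ $5.40 + 52 @ $6.30 = $2,129.80
Difference = |$3,862.65 − $2,129.80| = $1,732.85

$1,732.85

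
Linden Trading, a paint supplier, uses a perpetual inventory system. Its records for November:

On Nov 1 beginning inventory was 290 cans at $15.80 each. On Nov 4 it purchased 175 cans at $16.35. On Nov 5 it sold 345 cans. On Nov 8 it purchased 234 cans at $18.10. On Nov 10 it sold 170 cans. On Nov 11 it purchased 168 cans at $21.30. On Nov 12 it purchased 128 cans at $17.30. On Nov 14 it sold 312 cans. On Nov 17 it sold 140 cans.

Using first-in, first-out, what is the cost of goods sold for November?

COGS = $16,987.05

Nov 5, 345 sold [FIFO — oldest first]: 290 @ $15.80 + 55 @ $16.35 = $5,481.25
Nov 10, 170 sold [FIFO — oldest first]: 120 @ $16.35 + 50 @ $18.10 = $2,867.00
Nov 14, 312 sold [FIFO — oldest first]: 184 @ $18.10 + 128 @ $21.30 = $6,056.80
Nov 17, 140 sold [FIFO — oldest first]: 40 @ $21.30 + 100 @ $17.30 = $2,582.00
Total COGS = $5,481.25 + $2,867.00 + $6,056.80 + $2,582.00 = $16,987.05
Ending inventory: 28 @ $17.30 = $484.40
Check: goods available $17,471.45 = COGS $16,987.05 + ending $484.40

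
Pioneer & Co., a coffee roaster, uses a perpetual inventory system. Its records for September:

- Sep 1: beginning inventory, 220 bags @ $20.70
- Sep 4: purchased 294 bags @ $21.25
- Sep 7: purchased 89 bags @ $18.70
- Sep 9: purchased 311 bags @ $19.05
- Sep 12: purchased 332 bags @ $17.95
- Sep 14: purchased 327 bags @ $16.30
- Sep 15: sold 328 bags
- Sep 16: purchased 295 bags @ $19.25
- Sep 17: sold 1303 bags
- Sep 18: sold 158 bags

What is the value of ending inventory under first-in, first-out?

Ending inventory = $1,520.75

Sep 15, 328 sold [FIFO — oldest first]: 220 @ $20.70 + 108 @ $21.25 = $6,849.00
Sep 17, 1303 sold [FIFO — oldest first]: 186 @ $21.25 + 89 @ $18.70 + 311 @ $19.05 + 332 @ $17.95 + 327 @ $16.30 + 58 @ $19.25 = $23,947.35
Sep 18, 158 sold [FIFO — oldest first]: 158 @ $19.25 = $3,041.50
Total COGS = $6,849.00 + $23,947.35 + $3,041.50 = $33,837.85
Ending inventory: 79 @ $19.25 = $1,520.75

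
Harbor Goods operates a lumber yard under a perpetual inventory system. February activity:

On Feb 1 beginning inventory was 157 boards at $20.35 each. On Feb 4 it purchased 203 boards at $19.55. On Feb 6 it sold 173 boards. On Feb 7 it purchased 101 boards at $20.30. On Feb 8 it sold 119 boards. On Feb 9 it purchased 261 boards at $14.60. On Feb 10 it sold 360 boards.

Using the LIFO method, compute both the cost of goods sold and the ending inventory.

COGS = $11,600.00; ending inventory = $1,424.50

Feb 6, 173 sold [LIFO — newest first]: 173 @ $19.55 = $3,382.15
Feb 8, 119 sold [LIFO — newest first]: 101 @ $20.30 + 18 @ $19.55 = $2,402.20
Feb 10, 360 sold [LIFO — newest first]: 261 @ $14.60 + 12 @ $19.55 + 87 @ $20.35 = $5,815.65
Total COGS = $3,382.15 + $2,402.20 + $5,815.65 = $11,600.00
Ending inventory: 70 @ $20.35 = $1,424.50
Check: goods available $13,024.50 = COGS $11,600.00 + ending $1,424.50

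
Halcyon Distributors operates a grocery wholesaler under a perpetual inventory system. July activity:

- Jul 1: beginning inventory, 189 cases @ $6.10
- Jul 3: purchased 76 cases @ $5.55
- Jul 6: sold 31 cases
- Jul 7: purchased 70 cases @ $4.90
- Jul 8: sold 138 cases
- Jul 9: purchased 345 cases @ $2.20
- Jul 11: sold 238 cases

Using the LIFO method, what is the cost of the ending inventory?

Jul 6, 31 sold [LIFO — newest first]: 31 @ $5.55 = $172.05
Jul 8, 138 sold [LIFO — newest first]: 70 @ $4.90 + 45 @ $5.55 + 23 @ $6.10 = $733.05
Jul 11, 238 sold [LIFO — newest first]: 238 @ $2.20 = $523.60
Total COGS = $172.05 + $733.05 + $523.60 = $1,428.70
Ending inventory: 166 @ $6.10 + 107 @ $2.20 = $1,248.00

Ending inventory = $1,248.00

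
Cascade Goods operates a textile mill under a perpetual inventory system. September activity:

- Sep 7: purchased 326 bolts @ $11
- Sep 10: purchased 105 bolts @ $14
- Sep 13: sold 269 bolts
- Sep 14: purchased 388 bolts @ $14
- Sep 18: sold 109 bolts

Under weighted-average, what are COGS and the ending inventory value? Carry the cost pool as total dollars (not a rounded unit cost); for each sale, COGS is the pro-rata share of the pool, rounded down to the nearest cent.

After Sep 7: 326 on hand, pool $3,586.00 (≈ $11.0000 each)
After Sep 10: 431 on hand, pool $5,056.00 (≈ $11.7309 each)
Sep 13, sell 269: 269/431 × $5,056.00 → $3,155.60
After Sep 14: 550 on hand, pool $7,332.40 (≈ $13.3316 each)
Sep 18, sell 109: 109/550 × $7,332.40 → $1,453.14
Total COGS = $3,155.60 + $1,453.14 = $4,608.74
Ending inventory (cost pool remaining) = $5,879.26
Check: goods available $10,488.00 = COGS $4,608.74 + ending $5,879.26

COGS = $4,608.74; ending inventory = $5,879.26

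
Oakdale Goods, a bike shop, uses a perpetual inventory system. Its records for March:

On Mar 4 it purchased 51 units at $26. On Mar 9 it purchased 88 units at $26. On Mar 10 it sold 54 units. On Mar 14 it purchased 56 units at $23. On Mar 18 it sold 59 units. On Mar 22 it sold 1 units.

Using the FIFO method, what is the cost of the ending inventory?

Mar 10, 54 sold [FIFO — oldest first]: 51 @ $26 + 3 @ $26 = $1,404
Mar 18, 59 sold [FIFO — oldest first]: 59 @ $26 = $1,534
Mar 22, 1 sold [FIFO — oldest first]: 1 @ $26 = $26
Total COGS = $1,404 + $1,534 + $26 = $2,964
Ending inventory: 25 @ $26 + 56 @ $23 = $1,938

Ending inventory = $1,938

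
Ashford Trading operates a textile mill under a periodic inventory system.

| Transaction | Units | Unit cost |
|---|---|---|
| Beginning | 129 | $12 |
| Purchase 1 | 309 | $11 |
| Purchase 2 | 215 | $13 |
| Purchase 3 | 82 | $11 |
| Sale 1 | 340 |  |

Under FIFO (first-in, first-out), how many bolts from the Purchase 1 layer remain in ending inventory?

Sale 1 (340) [FIFO — oldest first]: 129 @ $12 + 211 @ $11 = $3,869
Ending inventory: 98 @ $11 + 215 @ $13 + 82 @ $11 = $4,775

98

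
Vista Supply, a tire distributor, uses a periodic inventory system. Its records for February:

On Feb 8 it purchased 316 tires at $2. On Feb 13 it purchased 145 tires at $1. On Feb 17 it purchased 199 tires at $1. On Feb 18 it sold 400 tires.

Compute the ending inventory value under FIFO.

Ending inventory = $260

Feb 18, 400 sold [FIFO — oldest first]: 316 @ $2 + 84 @ $1 = $716
Ending inventory: 61 @ $1 + 199 @ $1 = $260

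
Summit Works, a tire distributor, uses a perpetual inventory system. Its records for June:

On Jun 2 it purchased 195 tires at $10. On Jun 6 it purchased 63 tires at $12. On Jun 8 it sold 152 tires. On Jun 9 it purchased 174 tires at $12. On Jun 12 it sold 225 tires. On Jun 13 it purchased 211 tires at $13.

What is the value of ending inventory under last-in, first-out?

Ending inventory = $3,293

Jun 8, 152 sold [LIFO — newest first]: 63 @ $12 + 89 @ $10 = $1,646
Jun 12, 225 sold [LIFO — newest first]: 174 @ $12 + 51 @ $10 = $2,598
Total COGS = $1,646 + $2,598 = $4,244
Ending inventory: 55 @ $10 + 211 @ $13 = $3,293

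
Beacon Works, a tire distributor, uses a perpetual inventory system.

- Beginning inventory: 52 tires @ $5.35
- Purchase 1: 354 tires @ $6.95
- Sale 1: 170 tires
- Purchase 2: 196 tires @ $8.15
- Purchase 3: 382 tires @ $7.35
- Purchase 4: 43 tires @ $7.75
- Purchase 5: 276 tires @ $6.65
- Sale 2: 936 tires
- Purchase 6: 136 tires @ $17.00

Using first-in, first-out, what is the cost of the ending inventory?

Sale 1 (170) [FIFO — oldest first]: 52 @ $5.35 + 118 @ $6.95 = $1,098.30
Sale 2 (936) [FIFO — oldest first]: 236 @ $6.95 + 196 @ $8.15 + 382 @ $7.35 + 43 @ $7.75 + 79 @ $6.65 = $6,903.90
Total COGS = $1,098.30 + $6,903.90 = $8,002.20
Ending inventory: 197 @ $6.65 + 136 @ $17.00 = $3,622.05
Check: goods available $11,624.25 = COGS $8,002.20 + ending $3,622.05

Ending inventory = $3,622.05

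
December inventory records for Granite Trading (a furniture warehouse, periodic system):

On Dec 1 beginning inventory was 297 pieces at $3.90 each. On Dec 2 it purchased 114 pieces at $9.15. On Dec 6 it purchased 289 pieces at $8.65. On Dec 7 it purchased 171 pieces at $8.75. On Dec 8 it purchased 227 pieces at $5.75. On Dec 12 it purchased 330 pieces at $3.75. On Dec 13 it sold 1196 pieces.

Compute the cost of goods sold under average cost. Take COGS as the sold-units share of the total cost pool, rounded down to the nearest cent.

Dec 13, sell 1196: 1196/1428 × $8,740.25 → $7,320.26
Ending inventory (cost pool remaining) = $1,419.99

COGS = $7,320.26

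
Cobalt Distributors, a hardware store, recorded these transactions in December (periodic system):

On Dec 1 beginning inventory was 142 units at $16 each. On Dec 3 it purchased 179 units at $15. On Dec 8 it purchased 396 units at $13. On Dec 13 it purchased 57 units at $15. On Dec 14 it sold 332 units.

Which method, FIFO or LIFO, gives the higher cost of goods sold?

FIFO COGS: 142 @ $16 + 179 @ $15 + 11 @ $13 = $5,100
LIFO COGS: 57 @ $15 + 275 @ $13 = $4,430

FIFO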